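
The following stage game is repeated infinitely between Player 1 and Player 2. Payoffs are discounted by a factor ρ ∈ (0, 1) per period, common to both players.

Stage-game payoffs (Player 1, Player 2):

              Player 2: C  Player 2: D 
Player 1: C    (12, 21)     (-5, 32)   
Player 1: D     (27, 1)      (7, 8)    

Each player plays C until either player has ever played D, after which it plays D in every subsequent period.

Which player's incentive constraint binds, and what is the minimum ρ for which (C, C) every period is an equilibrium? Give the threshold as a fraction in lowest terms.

Player 1: cooperation gives 12 each period; deviation gives 27 once then 7 forever.
  12/(1−ρ) ≥ 27 + 7ρ/(1−ρ) ⇒ ρ ≥ 15/20 = 3/4.
Player 2: cooperation gives 21 each period; deviation gives 32 once then 8 forever.
  ρ ≥ 11/24.
Both must hold, so the binding constraint is Player 1's: ρ ≥ 3/4.

Player 1; ρ ≥ 3/4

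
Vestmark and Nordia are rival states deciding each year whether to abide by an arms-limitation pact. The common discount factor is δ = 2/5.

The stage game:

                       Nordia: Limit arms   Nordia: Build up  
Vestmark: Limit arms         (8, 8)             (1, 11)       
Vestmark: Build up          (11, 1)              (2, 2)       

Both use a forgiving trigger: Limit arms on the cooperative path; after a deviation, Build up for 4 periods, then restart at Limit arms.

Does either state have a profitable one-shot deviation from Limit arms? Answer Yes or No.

No

A one-shot deviation gives 11 now, then 2 for 4 periods, then back to 8.
Gain from deviating: (11−8) today; loss: (8−2) in each of the next 4 periods.
No-deviation condition: (8−2)(δ+…+δ^4) ≥ 11−8, i.e. δ+…+δ^4 ≥ 1/2.
At δ = 2/5: δ+…+δ^4 = 0.6496 ≥ 0.5000.
So cooperation is sustainable.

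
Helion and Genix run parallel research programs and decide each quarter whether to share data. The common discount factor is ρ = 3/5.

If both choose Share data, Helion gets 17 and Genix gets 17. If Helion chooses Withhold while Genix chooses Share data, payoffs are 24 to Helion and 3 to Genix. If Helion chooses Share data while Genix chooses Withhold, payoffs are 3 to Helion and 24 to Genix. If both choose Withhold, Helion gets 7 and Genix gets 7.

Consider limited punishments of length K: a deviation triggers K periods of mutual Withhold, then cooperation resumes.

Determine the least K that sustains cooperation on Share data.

Need Σ_{k=1}^{K} ρ^k ≥ (24−17)/(17−7) = 0.7000 at ρ = 3/5.
At K = 1 the sum is 0.6000 < 0.7000; at K = 2 it is 0.9600 ≥ 0.7000.
So the minimum punishment length is K = 2.

2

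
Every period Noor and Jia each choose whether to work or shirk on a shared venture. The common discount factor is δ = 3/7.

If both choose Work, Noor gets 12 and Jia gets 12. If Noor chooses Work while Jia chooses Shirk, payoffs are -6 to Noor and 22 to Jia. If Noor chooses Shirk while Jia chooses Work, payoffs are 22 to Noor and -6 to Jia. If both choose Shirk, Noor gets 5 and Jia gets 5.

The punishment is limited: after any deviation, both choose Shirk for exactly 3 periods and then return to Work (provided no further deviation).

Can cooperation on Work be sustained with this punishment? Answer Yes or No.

No

IC: δ+…+δ^3 ≥ (22−12)/(12−5) = 10/7.
At δ = 3/7: partial sum = 0.6910 < 1.4286. Cooperation not sustainable.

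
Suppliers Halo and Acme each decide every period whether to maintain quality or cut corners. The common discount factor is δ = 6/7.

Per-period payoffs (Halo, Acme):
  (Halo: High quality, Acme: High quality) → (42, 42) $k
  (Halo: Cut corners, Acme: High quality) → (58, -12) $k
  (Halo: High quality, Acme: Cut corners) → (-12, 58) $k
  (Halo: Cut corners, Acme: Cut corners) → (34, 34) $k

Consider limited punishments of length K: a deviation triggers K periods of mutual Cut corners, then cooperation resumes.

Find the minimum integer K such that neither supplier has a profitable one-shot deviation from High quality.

IC: δ(1−δ^K)/(1−δ) ≥ (58−42)/(42−34) = 2.
With δ = 6/7: need 1 − δ^K ≥ 2·(1−6/7)/(6/7), i.e. δ^K ≤ 0.6667.
Since (6/7)^2 = 0.7347 and (6/7)^3 = 0.6297, the smallest such K is 3.

3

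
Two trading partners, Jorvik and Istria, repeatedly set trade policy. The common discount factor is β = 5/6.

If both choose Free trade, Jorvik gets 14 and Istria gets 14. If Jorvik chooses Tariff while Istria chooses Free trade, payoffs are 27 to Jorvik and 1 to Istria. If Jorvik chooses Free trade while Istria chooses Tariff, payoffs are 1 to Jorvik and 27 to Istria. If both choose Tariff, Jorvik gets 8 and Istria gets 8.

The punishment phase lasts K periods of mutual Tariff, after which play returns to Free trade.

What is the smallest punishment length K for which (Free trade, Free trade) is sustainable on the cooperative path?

IC: β(1−β^K)/(1−β) ≥ (27−14)/(14−8) = 13/6.
With β = 5/6: need 1 − β^K ≥ 13/6·(1−5/6)/(5/6), i.e. β^K ≤ 0.5667.
Since (5/6)^3 = 0.5787 and (5/6)^4 = 0.4823, the smallest such K is 4.

4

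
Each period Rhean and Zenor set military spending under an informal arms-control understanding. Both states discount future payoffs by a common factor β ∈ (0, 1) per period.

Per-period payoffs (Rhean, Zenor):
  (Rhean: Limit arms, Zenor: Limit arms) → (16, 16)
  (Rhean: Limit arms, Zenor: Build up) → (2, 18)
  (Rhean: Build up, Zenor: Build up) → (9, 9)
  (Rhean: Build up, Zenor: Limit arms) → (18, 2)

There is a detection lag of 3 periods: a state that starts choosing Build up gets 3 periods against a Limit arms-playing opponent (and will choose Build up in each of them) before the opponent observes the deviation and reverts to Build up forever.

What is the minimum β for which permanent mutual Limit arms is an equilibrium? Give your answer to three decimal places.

The best deviation is to choose Build up for all 3 undetected periods, earning 18 each, then 9 forever once detected.
Deviation value: 18(1−β^3)/(1−β) + 9β^3/(1−β); cooperation value: 16/(1−β).
IC: 16 ≥ 18(1−β^3) + 9β^3 = 18 − 9β^3.
So β^3 ≥ 2/9, giving β ≥ (2/9)^(1/3) ≈ 0.606.

0.606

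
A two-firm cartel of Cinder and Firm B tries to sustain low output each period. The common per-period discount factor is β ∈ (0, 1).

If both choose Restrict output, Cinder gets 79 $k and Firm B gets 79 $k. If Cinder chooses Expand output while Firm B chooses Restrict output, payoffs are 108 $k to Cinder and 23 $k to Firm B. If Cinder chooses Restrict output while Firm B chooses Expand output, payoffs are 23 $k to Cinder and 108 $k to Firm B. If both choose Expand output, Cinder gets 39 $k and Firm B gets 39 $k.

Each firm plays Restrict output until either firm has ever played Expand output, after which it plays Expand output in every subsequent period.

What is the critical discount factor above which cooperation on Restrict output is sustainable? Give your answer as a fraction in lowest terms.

29/69

79/(1−β) ≥ 108 + 39β/(1−β)
79 ≥ 108 − 69β
β ≥ 29/69.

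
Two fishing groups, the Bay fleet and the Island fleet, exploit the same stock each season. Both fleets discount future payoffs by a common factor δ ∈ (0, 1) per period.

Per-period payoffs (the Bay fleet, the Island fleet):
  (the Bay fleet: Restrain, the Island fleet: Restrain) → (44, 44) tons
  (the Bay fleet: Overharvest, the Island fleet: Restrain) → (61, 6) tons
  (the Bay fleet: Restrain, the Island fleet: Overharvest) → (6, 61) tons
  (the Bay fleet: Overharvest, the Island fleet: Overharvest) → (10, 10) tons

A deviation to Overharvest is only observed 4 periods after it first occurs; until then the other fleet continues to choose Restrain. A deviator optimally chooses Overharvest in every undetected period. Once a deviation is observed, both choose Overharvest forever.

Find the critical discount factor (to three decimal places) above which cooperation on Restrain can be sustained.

0.760

Deviating for the 4 undetected periods gains 61−44 = 17 per period over cooperation, then loses 44−10 = 34 per period forever once punishment starts.
Gain: 17(1 + δ + … + δ^3); loss: 34·δ^4/(1−δ).
No profitable deviation ⇔ 17(1−δ^4) ≤ 34·δ^4, i.e. δ^4 ≥ 17/(17+34) = 1/3.
Hence δ ≥ (1/3)^(1/4) ≈ 0.760.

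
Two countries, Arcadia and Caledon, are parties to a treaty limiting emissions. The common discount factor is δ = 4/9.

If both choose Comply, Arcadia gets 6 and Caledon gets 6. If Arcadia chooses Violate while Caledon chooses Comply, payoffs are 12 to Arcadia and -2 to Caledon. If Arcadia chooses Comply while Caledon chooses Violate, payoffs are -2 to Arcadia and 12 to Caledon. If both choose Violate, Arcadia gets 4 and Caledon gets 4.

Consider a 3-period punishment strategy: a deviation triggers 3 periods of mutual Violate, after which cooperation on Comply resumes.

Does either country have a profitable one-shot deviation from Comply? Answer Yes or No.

Yes

IC: δ+…+δ^3 ≥ (12−6)/(6−4) = 3.
At δ = 4/9: partial sum = 0.7298 < 3.0000. Cooperation not sustainable.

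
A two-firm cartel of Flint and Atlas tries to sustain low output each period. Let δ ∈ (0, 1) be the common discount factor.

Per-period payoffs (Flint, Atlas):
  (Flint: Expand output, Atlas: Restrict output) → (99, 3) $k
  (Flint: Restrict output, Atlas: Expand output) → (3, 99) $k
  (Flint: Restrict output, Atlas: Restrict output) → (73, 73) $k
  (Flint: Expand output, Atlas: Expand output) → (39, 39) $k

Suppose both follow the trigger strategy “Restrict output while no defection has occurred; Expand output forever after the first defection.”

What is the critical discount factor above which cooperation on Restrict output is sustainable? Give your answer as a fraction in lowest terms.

13/30

Cooperation forever yields 73 each period: 73/(1−δ).
Deviating yields 99 once, then 39 forever: 99 + 39δ/(1−δ).
No profitable deviation requires 73/(1−δ) ≥ 99 + 39δ/(1−δ).
Multiplying by (1−δ): 73 ≥ 99(1−δ) + 39δ = 99 − 60δ.
So 60δ ≥ 26, i.e. δ ≥ 26/60 = 13/30.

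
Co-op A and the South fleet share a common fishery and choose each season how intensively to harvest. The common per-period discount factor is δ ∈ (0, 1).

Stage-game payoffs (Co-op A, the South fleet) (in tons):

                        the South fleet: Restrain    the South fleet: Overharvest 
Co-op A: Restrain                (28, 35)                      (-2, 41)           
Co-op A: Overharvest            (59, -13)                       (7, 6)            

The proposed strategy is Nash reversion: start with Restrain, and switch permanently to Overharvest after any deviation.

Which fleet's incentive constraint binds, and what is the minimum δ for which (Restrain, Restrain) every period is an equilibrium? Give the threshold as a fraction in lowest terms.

Co-op A; δ ≥ 31/52

For Co-op A: deviation gain 59−28 = 31, per-period punishment loss 28−7 = 21. IC gives δ ≥ 31/52.
For the South fleet: gain 6, loss 29 per period, so δ ≥ 6/35.
The tighter constraint is Co-op A's, so cooperation needs δ ≥ 31/52.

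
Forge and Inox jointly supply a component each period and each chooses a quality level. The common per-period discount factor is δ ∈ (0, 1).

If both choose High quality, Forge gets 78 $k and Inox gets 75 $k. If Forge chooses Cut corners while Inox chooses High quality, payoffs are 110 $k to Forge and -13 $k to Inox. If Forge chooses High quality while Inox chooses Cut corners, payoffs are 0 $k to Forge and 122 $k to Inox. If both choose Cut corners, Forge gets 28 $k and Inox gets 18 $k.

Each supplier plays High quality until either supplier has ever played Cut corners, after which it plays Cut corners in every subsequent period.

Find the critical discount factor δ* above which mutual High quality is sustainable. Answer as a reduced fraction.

Forge: cooperation gives 78 each period; deviation gives 110 once then 28 forever.
  78/(1−δ) ≥ 110 + 28δ/(1−δ) ⇒ δ ≥ 32/82 = 16/41.
Inox: cooperation gives 75 each period; deviation gives 122 once then 18 forever.
  δ ≥ 47/104.
Both must hold, so the binding constraint is Inox's: δ ≥ 47/104.

47/104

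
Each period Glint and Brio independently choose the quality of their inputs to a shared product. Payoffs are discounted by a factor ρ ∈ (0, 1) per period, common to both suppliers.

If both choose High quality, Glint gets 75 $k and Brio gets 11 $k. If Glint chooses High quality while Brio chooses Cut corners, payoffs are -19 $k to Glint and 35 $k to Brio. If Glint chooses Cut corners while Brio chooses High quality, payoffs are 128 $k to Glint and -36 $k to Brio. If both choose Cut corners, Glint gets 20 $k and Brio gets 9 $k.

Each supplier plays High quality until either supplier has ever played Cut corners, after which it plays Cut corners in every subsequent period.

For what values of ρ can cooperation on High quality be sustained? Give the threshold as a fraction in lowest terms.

Glint: cooperation gives 75 each period; deviation gives 128 once then 20 forever.
  75/(1−ρ) ≥ 128 + 20ρ/(1−ρ) ⇒ ρ ≥ 53/108.
Brio: cooperation gives 11 each period; deviation gives 35 once then 9 forever.
  ρ ≥ 24/26 = 12/13.
Both must hold, so the binding constraint is Brio's: ρ ≥ 12/13.

12/13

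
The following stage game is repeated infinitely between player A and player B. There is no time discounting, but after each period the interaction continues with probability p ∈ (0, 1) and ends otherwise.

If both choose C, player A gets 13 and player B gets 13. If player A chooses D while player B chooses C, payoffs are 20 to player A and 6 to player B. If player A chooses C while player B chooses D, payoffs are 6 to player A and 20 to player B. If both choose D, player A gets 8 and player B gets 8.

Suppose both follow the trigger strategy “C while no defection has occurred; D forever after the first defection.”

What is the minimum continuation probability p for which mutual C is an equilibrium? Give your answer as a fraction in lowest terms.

Expected cooperation value is 13 + p·13 + p²·13 + … = 13/(1−p); deviation gives 20 + p·8/(1−p).
13 ≥ 20(1−p) + 8p ⇒ 12p ≥ 7 ⇒ p ≥ 7/12.

7/12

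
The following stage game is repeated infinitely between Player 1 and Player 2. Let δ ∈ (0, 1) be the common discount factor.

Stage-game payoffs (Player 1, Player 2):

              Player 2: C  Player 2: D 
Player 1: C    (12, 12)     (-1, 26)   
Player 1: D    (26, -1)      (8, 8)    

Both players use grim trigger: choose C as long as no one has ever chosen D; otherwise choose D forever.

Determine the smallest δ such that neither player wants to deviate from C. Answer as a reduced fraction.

Cooperation forever yields 12 each period: 12/(1−δ).
Deviating yields 26 once, then 8 forever: 26 + 8δ/(1−δ).
No profitable deviation requires 12/(1−δ) ≥ 26 + 8δ/(1−δ).
Multiplying by (1−δ): 12 ≥ 26(1−δ) + 8δ = 26 − 18δ.
So 18δ ≥ 14, i.e. δ ≥ 14/18 = 7/9.

7/9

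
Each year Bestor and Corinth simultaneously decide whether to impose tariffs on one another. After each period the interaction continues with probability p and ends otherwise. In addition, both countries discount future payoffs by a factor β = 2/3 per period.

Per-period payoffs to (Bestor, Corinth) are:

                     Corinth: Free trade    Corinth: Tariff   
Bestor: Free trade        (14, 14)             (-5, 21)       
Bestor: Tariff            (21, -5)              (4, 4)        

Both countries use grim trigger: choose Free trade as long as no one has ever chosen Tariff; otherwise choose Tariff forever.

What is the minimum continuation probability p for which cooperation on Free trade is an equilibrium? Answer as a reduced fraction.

Expected continuation weight on next period's payoff is β·p = 2/3·p, which plays the role of the discount factor.
Cooperation requires 2/3·p ≥ (21−14)/(21−4) = 7/17, hence p ≥ 21/34.

21/34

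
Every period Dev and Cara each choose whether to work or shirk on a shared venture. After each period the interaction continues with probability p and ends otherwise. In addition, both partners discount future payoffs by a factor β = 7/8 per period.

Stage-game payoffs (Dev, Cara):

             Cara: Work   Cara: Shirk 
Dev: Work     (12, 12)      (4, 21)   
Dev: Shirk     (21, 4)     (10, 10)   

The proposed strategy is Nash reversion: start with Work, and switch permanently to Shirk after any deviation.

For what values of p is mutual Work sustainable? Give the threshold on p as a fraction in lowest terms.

72/77

With continuation probability p and discount β, the effective per-period discount factor is βp.
Grim-trigger IC: βp ≥ (21−12)/(21−10) = 9/11.
So p ≥ (9/11)/(7/8) = 72/77.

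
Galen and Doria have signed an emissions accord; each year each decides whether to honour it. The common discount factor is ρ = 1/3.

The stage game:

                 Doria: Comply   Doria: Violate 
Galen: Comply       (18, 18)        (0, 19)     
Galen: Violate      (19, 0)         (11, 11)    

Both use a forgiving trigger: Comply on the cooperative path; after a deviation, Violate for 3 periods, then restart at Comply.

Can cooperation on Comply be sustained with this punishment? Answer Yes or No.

A one-shot deviation gives 19 now, then 11 for 3 periods, then back to 18.
Gain from deviating: (19−18) today; loss: (18−11) in each of the next 3 periods.
No-deviation condition: (18−11)(ρ+…+ρ^3) ≥ 19−18, i.e. ρ+…+ρ^3 ≥ 1/7.
At ρ = 1/3: ρ+…+ρ^3 = 0.4815 ≥ 0.1429.
So cooperation is sustainable.

Yes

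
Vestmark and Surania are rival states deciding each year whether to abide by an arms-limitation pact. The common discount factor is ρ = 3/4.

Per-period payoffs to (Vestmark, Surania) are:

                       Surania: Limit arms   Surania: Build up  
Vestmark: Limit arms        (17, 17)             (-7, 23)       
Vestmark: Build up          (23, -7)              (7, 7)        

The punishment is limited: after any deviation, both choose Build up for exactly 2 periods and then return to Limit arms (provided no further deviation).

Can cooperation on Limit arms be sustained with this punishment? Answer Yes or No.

Yes

Comparing payoff streams over the 3 periods until play realigns: cooperate → 17(1+ρ+…+ρ^2); deviate → 23 + 7(ρ+…+ρ^2).
Cooperation is sustained iff (17−7)(ρ+…+ρ^2) ≥ 23−17.
ρ+…+ρ^2 = 3/4·(1−(3/4)^2)/(1−3/4) = 1.3125, and (23−17)/(17−7) = 0.6000.
1.3125 ≥ 0.6000, so cooperation is sustainable.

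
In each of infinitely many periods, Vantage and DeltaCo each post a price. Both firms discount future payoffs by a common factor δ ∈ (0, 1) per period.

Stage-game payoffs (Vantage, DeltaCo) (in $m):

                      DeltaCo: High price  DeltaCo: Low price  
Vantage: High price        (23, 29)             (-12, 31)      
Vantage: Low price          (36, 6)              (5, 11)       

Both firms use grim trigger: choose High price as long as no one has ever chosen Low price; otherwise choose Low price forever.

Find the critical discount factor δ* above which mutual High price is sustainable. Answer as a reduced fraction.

Vantage's threshold: (36−23)/(36−5) = 13/31.
DeltaCo's threshold: (31−29)/(31−11) = 1/10.
13/31 > 1/10, so Vantage binds and δ* = 13/31.

13/31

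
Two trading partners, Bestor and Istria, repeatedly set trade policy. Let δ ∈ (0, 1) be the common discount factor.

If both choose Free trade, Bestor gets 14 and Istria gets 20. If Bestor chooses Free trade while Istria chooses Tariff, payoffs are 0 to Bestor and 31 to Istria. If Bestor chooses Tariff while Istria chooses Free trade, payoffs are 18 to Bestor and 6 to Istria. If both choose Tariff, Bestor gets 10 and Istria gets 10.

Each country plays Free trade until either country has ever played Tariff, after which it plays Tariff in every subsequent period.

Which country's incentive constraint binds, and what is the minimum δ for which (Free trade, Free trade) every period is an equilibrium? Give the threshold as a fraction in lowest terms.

For Bestor: deviation gain 18−14 = 4, per-period punishment loss 14−10 = 4. IC gives δ ≥ 4/8 = 1/2.
For Istria: gain 11, loss 10 per period, so δ ≥ 11/21.
The tighter constraint is Istria's, so cooperation needs δ ≥ 11/21.

Istria; δ ≥ 11/21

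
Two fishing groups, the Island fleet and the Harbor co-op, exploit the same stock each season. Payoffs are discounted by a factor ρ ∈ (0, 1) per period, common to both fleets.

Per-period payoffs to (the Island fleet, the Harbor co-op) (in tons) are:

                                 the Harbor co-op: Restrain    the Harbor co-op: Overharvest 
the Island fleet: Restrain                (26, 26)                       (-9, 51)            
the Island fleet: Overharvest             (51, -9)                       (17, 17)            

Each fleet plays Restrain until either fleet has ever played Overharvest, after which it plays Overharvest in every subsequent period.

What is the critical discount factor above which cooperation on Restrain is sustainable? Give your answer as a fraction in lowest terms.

Under grim trigger the critical discount factor is (T−C)/(T−P) with T = 51, C = 26, P = 17.
ρ* = (51−26)/(51−17) = 25/34.

25/34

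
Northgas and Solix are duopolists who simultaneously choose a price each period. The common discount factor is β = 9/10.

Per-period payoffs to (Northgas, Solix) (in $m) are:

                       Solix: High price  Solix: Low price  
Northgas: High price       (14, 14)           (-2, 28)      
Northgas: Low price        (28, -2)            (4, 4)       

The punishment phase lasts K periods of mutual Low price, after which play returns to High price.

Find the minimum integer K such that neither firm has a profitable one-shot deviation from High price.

IC: β(1−β^K)/(1−β) ≥ (28−14)/(14−4) = 7/5.
With β = 9/10: need 1 − β^K ≥ 7/5·(1−9/10)/(9/10), i.e. β^K ≤ 0.8444.
Since (9/10)^1 = 0.9000 and (9/10)^2 = 0.8100, the smallest such K is 2.

2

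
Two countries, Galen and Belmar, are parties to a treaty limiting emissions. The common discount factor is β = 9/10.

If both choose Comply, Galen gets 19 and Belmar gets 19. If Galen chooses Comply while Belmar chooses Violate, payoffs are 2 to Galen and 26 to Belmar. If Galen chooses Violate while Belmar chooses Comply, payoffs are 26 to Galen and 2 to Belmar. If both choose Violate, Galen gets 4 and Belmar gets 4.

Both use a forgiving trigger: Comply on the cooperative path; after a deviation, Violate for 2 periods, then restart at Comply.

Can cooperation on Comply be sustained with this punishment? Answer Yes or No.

Comparing payoff streams over the 3 periods until play realigns: cooperate → 19(1+β+…+β^2); deviate → 26 + 4(β+…+β^2).
Cooperation is sustained iff (19−4)(β+…+β^2) ≥ 26−19.
β+…+β^2 = 9/10·(1−(9/10)^2)/(1−9/10) = 1.7100, and (26−19)/(19−4) = 0.4667.
1.7100 ≥ 0.4667, so cooperation is sustainable.

Yes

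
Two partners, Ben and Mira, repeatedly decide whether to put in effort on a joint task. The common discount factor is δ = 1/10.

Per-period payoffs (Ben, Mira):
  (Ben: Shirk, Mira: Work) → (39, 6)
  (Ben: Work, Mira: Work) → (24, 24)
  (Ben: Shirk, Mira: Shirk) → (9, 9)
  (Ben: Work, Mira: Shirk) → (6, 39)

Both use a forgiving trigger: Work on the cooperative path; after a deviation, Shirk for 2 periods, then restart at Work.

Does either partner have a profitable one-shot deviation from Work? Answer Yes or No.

Comparing payoff streams over the 3 periods until play realigns: cooperate → 24(1+δ+…+δ^2); deviate → 39 + 9(δ+…+δ^2).
Cooperation is sustained iff (24−9)(δ+…+δ^2) ≥ 39−24.
δ+…+δ^2 = 1/10·(1−(1/10)^2)/(1−1/10) = 0.1100, and (39−24)/(24−9) = 1.0000.
0.1100 < 1.0000, so cooperation is not sustainable.

Yes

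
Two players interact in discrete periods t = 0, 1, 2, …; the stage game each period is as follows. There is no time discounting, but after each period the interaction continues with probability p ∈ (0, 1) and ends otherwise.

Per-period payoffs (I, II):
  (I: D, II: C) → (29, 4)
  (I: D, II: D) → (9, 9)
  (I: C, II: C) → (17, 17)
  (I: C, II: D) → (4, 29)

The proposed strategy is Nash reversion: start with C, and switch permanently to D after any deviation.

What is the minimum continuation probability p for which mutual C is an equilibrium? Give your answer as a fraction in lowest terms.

3/5

Expected cooperation value is 17 + p·17 + p²·17 + … = 17/(1−p); deviation gives 29 + p·9/(1−p).
17 ≥ 29(1−p) + 9p ⇒ 20p ≥ 12 ⇒ p ≥ 12/20 = 3/5.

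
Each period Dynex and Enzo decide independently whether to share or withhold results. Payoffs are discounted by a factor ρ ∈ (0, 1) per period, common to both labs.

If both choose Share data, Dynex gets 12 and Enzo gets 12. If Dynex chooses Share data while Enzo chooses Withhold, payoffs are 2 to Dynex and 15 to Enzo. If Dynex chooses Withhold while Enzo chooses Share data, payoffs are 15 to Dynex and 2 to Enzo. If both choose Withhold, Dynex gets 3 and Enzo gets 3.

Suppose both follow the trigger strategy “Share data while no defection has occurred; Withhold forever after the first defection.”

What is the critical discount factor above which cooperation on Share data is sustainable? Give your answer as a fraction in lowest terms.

Under grim trigger the critical discount factor is (T−C)/(T−P) with T = 15, C = 12, P = 3.
ρ* = (15−12)/(15−3) = 3/12 = 1/4.

1/4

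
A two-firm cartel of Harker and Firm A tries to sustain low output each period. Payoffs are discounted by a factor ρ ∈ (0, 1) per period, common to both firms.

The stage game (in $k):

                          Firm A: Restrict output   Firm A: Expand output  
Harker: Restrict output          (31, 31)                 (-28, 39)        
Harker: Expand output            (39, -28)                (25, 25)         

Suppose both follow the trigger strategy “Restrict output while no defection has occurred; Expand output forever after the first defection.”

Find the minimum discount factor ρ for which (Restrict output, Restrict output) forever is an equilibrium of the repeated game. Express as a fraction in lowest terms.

31/(1−ρ) ≥ 39 + 25ρ/(1−ρ)
31 ≥ 39 − 14ρ
ρ ≥ 8/14 = 4/7.

4/7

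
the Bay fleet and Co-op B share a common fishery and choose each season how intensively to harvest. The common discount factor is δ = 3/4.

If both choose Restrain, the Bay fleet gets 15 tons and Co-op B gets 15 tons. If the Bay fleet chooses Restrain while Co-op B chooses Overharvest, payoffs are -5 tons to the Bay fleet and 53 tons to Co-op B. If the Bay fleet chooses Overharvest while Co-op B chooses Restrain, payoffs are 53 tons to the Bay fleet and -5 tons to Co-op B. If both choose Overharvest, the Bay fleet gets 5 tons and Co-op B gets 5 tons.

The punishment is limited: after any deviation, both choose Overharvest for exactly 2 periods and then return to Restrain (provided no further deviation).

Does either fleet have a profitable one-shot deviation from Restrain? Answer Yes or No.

Yes

IC: δ+…+δ^2 ≥ (53−15)/(15−5) = 19/5.
At δ = 3/4: partial sum = 1.3125 < 3.8000. Cooperation not sustainable.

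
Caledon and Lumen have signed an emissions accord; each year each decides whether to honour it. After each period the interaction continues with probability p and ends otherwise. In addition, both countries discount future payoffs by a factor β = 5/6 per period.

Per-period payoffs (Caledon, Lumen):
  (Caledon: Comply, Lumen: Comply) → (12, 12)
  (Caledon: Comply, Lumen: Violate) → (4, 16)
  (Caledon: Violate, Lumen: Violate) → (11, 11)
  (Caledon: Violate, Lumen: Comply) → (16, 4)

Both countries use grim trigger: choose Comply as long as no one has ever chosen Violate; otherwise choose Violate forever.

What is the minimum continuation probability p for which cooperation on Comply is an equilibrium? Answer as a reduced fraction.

With continuation probability p and discount β, the effective per-period discount factor is βp.
Grim-trigger IC: βp ≥ (16−12)/(16−11) = 4/5.
So p ≥ (4/5)/(5/6) = 24/25.

24/25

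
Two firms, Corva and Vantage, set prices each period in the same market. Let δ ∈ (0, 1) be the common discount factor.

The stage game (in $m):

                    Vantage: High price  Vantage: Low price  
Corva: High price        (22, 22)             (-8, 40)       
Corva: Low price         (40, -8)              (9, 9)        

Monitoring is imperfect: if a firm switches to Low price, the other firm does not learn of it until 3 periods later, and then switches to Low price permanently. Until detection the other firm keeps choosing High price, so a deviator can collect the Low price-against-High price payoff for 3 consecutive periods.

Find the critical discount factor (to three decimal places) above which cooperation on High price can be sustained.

The best deviation is to choose Low price for all 3 undetected periods, earning 40 each, then 9 forever once detected.
Deviation value: 40(1−δ^3)/(1−δ) + 9δ^3/(1−δ); cooperation value: 22/(1−δ).
IC: 22 ≥ 40(1−δ^3) + 9δ^3 = 40 − 31δ^3.
So δ^3 ≥ 18/31, giving δ ≥ (18/31)^(1/3) ≈ 0.834.

0.834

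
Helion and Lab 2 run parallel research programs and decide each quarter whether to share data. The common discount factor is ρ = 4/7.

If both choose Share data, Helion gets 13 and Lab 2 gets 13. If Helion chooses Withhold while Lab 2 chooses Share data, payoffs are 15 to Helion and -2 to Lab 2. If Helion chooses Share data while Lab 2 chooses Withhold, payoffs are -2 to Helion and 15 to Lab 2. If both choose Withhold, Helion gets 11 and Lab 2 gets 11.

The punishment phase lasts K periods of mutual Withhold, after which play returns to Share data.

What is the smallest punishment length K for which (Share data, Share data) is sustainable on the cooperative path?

No profitable deviation requires (13−11)(ρ+…+ρ^K) ≥ 15−13, i.e. ρ+…+ρ^K ≥ 1 ≈ 1.0000.
With ρ = 4/7, the partial sums are K=1: 0.5714, K=2: 0.8980, K=3: 1.0845.
K = 3 is the first length at which the sum reaches 1.0000.

3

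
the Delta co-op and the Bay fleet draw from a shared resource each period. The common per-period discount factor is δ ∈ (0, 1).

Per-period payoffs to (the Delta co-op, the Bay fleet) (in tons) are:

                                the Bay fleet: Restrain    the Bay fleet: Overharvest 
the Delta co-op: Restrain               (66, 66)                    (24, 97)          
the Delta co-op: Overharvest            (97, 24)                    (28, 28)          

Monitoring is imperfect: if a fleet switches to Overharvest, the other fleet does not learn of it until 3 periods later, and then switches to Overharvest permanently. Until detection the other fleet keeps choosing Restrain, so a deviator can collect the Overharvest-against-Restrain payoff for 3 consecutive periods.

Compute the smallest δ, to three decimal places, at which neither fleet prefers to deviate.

0.766

The best deviation is to choose Overharvest for all 3 undetected periods, earning 97 each, then 28 forever once detected.
Deviation value: 97(1−δ^3)/(1−δ) + 28δ^3/(1−δ); cooperation value: 66/(1−δ).
IC: 66 ≥ 97(1−δ^3) + 28δ^3 = 97 − 69δ^3.
So δ^3 ≥ 31/69, giving δ ≥ (31/69)^(1/3) ≈ 0.766.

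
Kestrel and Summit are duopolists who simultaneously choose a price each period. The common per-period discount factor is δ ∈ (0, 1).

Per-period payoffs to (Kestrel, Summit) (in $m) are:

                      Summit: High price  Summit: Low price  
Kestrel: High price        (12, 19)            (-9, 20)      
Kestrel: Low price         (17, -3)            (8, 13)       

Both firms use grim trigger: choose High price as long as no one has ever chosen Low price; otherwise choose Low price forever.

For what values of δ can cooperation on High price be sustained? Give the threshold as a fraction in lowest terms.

5/9

For Kestrel: deviation gain 17−12 = 5, per-period punishment loss 12−8 = 4. IC gives δ ≥ 5/9.
For Summit: gain 1, loss 6 per period, so δ ≥ 1/7.
The tighter constraint is Kestrel's, so cooperation needs δ ≥ 5/9.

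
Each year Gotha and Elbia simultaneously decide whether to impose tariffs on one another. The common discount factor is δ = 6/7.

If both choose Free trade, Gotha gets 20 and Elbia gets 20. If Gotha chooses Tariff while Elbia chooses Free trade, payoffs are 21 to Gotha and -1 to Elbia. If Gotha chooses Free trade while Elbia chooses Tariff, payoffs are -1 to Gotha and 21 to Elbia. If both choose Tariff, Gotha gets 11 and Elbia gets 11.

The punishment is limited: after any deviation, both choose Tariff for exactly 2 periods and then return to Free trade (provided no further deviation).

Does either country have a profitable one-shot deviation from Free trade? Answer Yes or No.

Comparing payoff streams over the 3 periods until play realigns: cooperate → 20(1+δ+…+δ^2); deviate → 21 + 11(δ+…+δ^2).
Cooperation is sustained iff (20−11)(δ+…+δ^2) ≥ 21−20.
δ+…+δ^2 = 6/7·(1−(6/7)^2)/(1−6/7) = 1.5918, and (21−20)/(20−11) = 0.1111.
1.5918 ≥ 0.1111, so cooperation is sustainable.

No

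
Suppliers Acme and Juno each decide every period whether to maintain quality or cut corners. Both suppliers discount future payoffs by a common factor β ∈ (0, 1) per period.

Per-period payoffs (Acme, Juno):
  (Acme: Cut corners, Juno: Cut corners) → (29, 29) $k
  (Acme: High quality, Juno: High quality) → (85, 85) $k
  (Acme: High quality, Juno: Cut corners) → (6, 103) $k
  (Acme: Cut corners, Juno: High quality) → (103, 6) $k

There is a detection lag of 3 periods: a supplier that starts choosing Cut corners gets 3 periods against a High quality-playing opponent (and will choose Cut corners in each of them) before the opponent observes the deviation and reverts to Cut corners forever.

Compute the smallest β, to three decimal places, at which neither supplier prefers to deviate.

The best deviation is to choose Cut corners for all 3 undetected periods, earning 103 each, then 29 forever once detected.
Deviation value: 103(1−β^3)/(1−β) + 29β^3/(1−β); cooperation value: 85/(1−β).
IC: 85 ≥ 103(1−β^3) + 29β^3 = 103 − 74β^3.
So β^3 ≥ 18/74 = 9/37, giving β ≥ (9/37)^(1/3) ≈ 0.624.

0.624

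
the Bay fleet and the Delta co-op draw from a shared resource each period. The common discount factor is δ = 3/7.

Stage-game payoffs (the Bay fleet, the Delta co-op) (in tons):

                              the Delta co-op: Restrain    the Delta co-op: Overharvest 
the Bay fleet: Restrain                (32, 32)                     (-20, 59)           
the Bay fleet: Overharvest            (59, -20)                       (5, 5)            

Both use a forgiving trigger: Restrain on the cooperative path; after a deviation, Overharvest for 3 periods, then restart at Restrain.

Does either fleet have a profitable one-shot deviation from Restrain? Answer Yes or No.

IC: δ+…+δ^3 ≥ (59−32)/(32−5) = 1.
At δ = 3/7: partial sum = 0.6910 < 1.0000. Cooperation not sustainable.

Yes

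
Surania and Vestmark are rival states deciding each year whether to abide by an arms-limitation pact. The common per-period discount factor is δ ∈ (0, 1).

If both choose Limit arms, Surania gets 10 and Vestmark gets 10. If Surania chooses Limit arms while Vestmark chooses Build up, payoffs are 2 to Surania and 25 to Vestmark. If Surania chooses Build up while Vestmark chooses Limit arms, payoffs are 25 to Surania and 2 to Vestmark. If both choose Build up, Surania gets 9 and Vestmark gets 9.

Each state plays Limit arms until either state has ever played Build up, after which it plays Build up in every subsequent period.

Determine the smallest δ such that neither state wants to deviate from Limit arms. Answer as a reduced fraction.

One-period gain from deviating is 25 − 10 = 15. The loss is 10 − 9 = 1 in every subsequent period, with present value 1·δ/(1−δ).
Deviation is unprofitable when 1·δ/(1−δ) ≥ 15, i.e. δ/(1−δ) ≥ 15.
Equivalently δ ≥ 15/(15+1) = 15/16.

15/16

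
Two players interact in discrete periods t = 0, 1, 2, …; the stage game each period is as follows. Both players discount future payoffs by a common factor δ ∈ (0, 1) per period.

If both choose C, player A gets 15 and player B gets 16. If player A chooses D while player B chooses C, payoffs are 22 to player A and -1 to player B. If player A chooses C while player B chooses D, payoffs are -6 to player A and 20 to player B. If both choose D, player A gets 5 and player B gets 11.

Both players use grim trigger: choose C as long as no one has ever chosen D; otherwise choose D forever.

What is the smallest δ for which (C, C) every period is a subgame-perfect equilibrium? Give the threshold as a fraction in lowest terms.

player A: cooperation gives 15 each period; deviation gives 22 once then 5 forever.
  15/(1−δ) ≥ 22 + 5δ/(1−δ) ⇒ δ ≥ 7/17.
player B: cooperation gives 16 each period; deviation gives 20 once then 11 forever.
  δ ≥ 4/9.
Both must hold, so the binding constraint is player B's: δ ≥ 4/9.

4/9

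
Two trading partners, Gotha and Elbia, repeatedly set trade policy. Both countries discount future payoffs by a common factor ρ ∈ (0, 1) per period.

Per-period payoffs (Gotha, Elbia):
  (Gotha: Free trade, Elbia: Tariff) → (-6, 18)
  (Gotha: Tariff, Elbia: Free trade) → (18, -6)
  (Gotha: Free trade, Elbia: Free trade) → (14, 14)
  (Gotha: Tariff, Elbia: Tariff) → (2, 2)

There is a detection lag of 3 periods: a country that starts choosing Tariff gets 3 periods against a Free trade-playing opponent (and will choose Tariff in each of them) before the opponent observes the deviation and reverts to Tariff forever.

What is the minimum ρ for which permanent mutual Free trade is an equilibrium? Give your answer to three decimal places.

The best deviation is to choose Tariff for all 3 undetected periods, earning 18 each, then 2 forever once detected.
Deviation value: 18(1−ρ^3)/(1−ρ) + 2ρ^3/(1−ρ); cooperation value: 14/(1−ρ).
IC: 14 ≥ 18(1−ρ^3) + 2ρ^3 = 18 − 16ρ^3.
So ρ^3 ≥ 4/16 = 1/4, giving ρ ≥ (1/4)^(1/3) ≈ 0.630.

0.630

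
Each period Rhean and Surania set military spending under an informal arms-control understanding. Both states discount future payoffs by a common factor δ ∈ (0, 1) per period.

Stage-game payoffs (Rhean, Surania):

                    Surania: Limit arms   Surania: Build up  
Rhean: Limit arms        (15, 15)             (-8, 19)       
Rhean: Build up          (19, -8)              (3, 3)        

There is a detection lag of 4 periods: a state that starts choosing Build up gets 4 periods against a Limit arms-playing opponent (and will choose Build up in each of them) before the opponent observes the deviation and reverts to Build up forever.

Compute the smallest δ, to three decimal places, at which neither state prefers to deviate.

The best deviation is to choose Build up for all 4 undetected periods, earning 19 each, then 3 forever once detected.
Deviation value: 19(1−δ^4)/(1−δ) + 3δ^4/(1−δ); cooperation value: 15/(1−δ).
IC: 15 ≥ 19(1−δ^4) + 3δ^4 = 19 − 16δ^4.
So δ^4 ≥ 4/16 = 1/4, giving δ ≥ (1/4)^(1/4) ≈ 0.707.

0.707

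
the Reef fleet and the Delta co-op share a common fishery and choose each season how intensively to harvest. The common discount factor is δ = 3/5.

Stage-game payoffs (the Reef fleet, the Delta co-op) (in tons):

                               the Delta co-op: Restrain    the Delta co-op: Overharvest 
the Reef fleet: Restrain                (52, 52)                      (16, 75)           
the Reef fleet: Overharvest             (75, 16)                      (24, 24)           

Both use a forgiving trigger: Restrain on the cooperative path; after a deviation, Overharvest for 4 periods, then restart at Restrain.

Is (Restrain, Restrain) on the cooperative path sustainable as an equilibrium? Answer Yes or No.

Yes

Comparing payoff streams over the 5 periods until play realigns: cooperate → 52(1+δ+…+δ^4); deviate → 75 + 24(δ+…+δ^4).
Cooperation is sustained iff (52−24)(δ+…+δ^4) ≥ 75−52.
δ+…+δ^4 = 3/5·(1−(3/5)^4)/(1−3/5) = 1.3056, and (75−52)/(52−24) = 0.8214.
1.3056 ≥ 0.8214, so cooperation is sustainable.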